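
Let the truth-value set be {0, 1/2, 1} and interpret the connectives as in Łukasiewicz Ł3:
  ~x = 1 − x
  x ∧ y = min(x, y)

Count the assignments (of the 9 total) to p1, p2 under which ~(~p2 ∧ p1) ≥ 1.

5

p1 = 0, p2 = 0 ↦ 1  ≥
p1 = 0, p2 = 1/2 ↦ 1  ≥
p1 = 0, p2 = 1 ↦ 1  ≥
p1 = 1/2, p2 = 0 ↦ 1/2  <
p1 = 1/2, p2 = 1/2 ↦ 1/2  <
p1 = 1/2, p2 = 1 ↦ 1  ≥
p1 = 1, p2 = 0 ↦ 0  <
p1 = 1, p2 = 1/2 ↦ 1/2  <
p1 = 1, p2 = 1 ↦ 1  ≥
So 5 of the 9 assignments meet the threshold.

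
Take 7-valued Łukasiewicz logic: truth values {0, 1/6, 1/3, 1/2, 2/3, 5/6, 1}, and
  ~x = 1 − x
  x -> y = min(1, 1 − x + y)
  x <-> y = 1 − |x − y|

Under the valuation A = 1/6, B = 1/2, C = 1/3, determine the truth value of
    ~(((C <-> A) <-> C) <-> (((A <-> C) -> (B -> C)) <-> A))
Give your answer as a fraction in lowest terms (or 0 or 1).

C <-> A = 1/3 <-> 1/6 = 5/6
(C <-> A) <-> C = 5/6 <-> 1/3 = 1/2
A <-> C = 1/6 <-> 1/3 = 5/6
B -> C = 1/2 -> 1/3 = 5/6
(A <-> C) -> (B -> C) = 5/6 -> 5/6 = 1
((A <-> C) -> (B -> C)) <-> A = 1 <-> 1/6 = 1/6
((C <-> A) <-> C) <-> (((A <-> C) -> (B -> C)) <-> A) = 1/2 <-> 1/6 = 2/3
~(((C <-> A) <-> C) <-> (((A <-> C) -> (B -> C)) <-> A)) = ~2/3 = 1/3

1/3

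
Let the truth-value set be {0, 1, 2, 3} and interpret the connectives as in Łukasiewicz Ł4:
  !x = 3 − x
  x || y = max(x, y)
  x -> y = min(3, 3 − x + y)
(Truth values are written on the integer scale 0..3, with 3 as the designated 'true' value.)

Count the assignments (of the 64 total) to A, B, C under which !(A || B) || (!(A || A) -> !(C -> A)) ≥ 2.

56

value 3: 31 assignments (counts)
value 2: 25 assignments (counts)
value 1: 7 assignments
value 0: 1 assignment
So 56 of the 64 assignments meet the threshold.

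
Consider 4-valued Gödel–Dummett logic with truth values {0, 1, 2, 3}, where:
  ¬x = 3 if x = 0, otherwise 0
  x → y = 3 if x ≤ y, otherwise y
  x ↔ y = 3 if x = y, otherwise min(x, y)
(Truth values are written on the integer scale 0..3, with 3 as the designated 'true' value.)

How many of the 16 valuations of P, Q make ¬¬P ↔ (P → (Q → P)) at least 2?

12

P = 0, Q = 0 ↦ 0  <
P = 0, Q = 1 ↦ 0  <
P = 0, Q = 2 ↦ 0  <
P = 0, Q = 3 ↦ 0  <
P = 1, Q = 0 ↦ 3  ≥
P = 1, Q = 1 ↦ 3  ≥
P = 1, Q = 2 ↦ 3  ≥
P = 1, Q = 3 ↦ 3  ≥
P = 2, Q = 0 ↦ 3  ≥
P = 2, Q = 1 ↦ 3  ≥
P = 2, Q = 2 ↦ 3  ≥
P = 2, Q = 3 ↦ 3  ≥
P = 3, Q = 0 ↦ 3  ≥
P = 3, Q = 1 ↦ 3  ≥
P = 3, Q = 2 ↦ 3  ≥
P = 3, Q = 3 ↦ 3  ≥
So 12 of the 16 assignments meet the threshold.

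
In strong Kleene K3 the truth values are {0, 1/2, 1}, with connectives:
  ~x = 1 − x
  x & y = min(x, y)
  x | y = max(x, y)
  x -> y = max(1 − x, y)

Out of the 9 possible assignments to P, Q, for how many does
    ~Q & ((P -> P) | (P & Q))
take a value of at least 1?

P = 0, Q = 0 ↦ 1  ≥
P = 0, Q = 1/2 ↦ 1/2  <
P = 0, Q = 1 ↦ 0  <
P = 1/2, Q = 0 ↦ 1/2  <
P = 1/2, Q = 1/2 ↦ 1/2  <
P = 1/2, Q = 1 ↦ 0  <
P = 1, Q = 0 ↦ 1  ≥
P = 1, Q = 1/2 ↦ 1/2  <
P = 1, Q = 1 ↦ 0  <
So 2 of the 9 assignments meet the threshold.

2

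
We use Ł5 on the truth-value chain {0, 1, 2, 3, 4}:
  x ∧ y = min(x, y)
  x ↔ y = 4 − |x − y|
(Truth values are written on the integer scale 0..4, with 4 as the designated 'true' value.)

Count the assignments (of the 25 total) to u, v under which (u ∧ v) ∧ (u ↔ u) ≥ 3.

value 4: 1 assignment (counts)
value 3: 3 assignments (counts)
value 2: 5 assignments
value 1: 7 assignments
value 0: 9 assignments
So 4 of the 25 assignments meet the threshold.

4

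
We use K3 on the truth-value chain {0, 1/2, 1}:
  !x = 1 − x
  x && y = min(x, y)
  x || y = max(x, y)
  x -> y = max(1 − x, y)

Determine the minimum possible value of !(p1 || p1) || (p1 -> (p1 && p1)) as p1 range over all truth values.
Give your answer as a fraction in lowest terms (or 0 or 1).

1/2

Take p1 = 1/2:
p1 || p1 = 1/2 || 1/2 = 1/2
!(p1 || p1) = !1/2 = 1/2
p1 && p1 = 1/2 && 1/2 = 1/2
p1 -> (p1 && p1) = 1/2 -> 1/2 = 1/2
!(p1 || p1) || (p1 -> (p1 && p1)) = 1/2 || 1/2 = 1/2
No assignment yields a value below 1/2, so this is the minimum.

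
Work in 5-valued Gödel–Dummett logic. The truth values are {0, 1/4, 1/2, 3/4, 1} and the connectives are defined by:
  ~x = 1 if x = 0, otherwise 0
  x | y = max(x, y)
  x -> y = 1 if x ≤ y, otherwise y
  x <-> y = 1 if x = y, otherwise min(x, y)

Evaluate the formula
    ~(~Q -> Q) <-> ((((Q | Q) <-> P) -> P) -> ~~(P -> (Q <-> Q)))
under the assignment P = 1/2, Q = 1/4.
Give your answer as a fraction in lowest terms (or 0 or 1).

~Q = ~1/4 = 0
~Q -> Q = 0 -> 1/4 = 1
~(~Q -> Q) = ~1 = 0
Q | Q = 1/4 | 1/4 = 1/4
(Q | Q) <-> P = 1/4 <-> 1/2 = 1/4
((Q | Q) <-> P) -> P = 1/4 -> 1/2 = 1
Q <-> Q = 1/4 <-> 1/4 = 1
P -> (Q <-> Q) = 1/2 -> 1 = 1
~(P -> (Q <-> Q)) = ~1 = 0
~~(P -> (Q <-> Q)) = ~0 = 1
(((Q | Q) <-> P) -> P) -> ~~(P -> (Q <-> Q)) = 1 -> 1 = 1
~(~Q -> Q) <-> ((((Q | Q) <-> P) -> P) -> ~~(P -> (Q <-> Q))) = 0 <-> 1 = 0

0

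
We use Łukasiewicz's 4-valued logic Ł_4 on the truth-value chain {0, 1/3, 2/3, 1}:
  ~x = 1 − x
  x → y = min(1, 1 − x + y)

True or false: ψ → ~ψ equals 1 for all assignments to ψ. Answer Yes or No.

No

Counterexample: take ψ = 2/3.
~ψ = ~2/3 = 1/3
ψ → ~ψ = 2/3 → 1/3 = 2/3
This gives 2/3 ≠ 1.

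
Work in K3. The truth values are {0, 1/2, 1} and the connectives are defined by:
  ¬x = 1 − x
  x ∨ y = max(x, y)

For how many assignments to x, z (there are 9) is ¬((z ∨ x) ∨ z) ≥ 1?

1

x = 0, z = 0 ↦ 1  ≥
x = 0, z = 1/2 ↦ 1/2  <
x = 0, z = 1 ↦ 0  <
x = 1/2, z = 0 ↦ 1/2  <
x = 1/2, z = 1/2 ↦ 1/2  <
x = 1/2, z = 1 ↦ 0  <
x = 1, z = 0 ↦ 0  <
x = 1, z = 1/2 ↦ 0  <
x = 1, z = 1 ↦ 0  <
So 1 of the 9 assignments meets the threshold.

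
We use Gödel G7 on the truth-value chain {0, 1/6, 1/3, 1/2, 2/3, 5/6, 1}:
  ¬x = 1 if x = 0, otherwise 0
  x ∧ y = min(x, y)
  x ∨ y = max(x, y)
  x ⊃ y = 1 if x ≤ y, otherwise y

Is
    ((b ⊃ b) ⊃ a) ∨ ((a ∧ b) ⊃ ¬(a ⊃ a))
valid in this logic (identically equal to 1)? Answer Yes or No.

No

Counterexample: take a = 1/6, b = 1/6.
b ⊃ b = 1/6 ⊃ 1/6 = 1
(b ⊃ b) ⊃ a = 1 ⊃ 1/6 = 1/6
a ∧ b = 1/6 ∧ 1/6 = 1/6
a ⊃ a = 1/6 ⊃ 1/6 = 1
¬(a ⊃ a) = ¬1 = 0
(a ∧ b) ⊃ ¬(a ⊃ a) = 1/6 ⊃ 0 = 0
((b ⊃ b) ⊃ a) ∨ ((a ∧ b) ⊃ ¬(a ⊃ a)) = 1/6 ∨ 0 = 1/6
This gives 1/6 ≠ 1.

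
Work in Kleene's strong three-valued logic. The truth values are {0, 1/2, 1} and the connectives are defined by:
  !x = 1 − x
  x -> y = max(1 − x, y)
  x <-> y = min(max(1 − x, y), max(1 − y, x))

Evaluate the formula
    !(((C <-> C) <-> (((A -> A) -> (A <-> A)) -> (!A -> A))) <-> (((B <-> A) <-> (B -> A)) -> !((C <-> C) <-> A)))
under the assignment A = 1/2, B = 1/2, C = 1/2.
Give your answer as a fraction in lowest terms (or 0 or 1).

1/2

C <-> C = 1/2 <-> 1/2 = 1/2
A -> A = 1/2 -> 1/2 = 1/2
A <-> A = 1/2 <-> 1/2 = 1/2
(A -> A) -> (A <-> A) = 1/2 -> 1/2 = 1/2
!A = !1/2 = 1/2
!A -> A = 1/2 -> 1/2 = 1/2
((A -> A) -> (A <-> A)) -> (!A -> A) = 1/2 -> 1/2 = 1/2
(C <-> C) <-> (((A -> A) -> (A <-> A)) -> (!A -> A)) = 1/2 <-> 1/2 = 1/2
B <-> A = 1/2 <-> 1/2 = 1/2
B -> A = 1/2 -> 1/2 = 1/2
(B <-> A) <-> (B -> A) = 1/2 <-> 1/2 = 1/2
C <-> C = 1/2 <-> 1/2 = 1/2
(C <-> C) <-> A = 1/2 <-> 1/2 = 1/2
!((C <-> C) <-> A) = !1/2 = 1/2
((B <-> A) <-> (B -> A)) -> !((C <-> C) <-> A) = 1/2 -> 1/2 = 1/2
((C <-> C) <-> (((A -> A) -> (A <-> A)) -> (!A -> A))) <-> (((B <-> A) <-> (B -> A)) -> !((C <-> C) <-> A)) = 1/2 <-> 1/2 = 1/2
!(((C <-> C) <-> (((A -> A) -> (A <-> A)) -> (!A -> A))) <-> (((B <-> A) <-> (B -> A)) -> !((C <-> C) <-> A))) = !1/2 = 1/2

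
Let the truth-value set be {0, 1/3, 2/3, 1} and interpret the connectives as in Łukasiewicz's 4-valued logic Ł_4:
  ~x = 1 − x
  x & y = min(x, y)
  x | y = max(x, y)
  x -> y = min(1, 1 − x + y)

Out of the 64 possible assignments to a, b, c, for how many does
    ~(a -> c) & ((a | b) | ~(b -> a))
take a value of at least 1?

4

value 1: 4 assignments (counts)
value 2/3: 8 assignments
value 1/3: 12 assignments
value 0: 40 assignments
So 4 of the 64 assignments meet the threshold.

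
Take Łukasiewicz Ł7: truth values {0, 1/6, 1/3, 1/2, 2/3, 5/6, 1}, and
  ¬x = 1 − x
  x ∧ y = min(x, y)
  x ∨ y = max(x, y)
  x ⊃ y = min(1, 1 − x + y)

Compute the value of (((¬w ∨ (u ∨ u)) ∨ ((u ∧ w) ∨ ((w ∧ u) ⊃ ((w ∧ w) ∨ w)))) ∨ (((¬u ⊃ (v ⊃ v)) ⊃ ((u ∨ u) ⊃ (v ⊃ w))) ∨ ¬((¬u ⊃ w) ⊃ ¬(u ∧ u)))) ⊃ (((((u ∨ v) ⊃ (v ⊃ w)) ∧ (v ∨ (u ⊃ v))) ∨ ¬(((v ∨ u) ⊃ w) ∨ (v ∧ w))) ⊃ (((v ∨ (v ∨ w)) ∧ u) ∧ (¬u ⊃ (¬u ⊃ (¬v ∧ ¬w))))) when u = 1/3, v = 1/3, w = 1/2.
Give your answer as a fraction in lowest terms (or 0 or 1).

1/3

¬w = ¬1/2 = 1/2
u ∨ u = 1/3 ∨ 1/3 = 1/3
¬w ∨ (u ∨ u) = 1/2 ∨ 1/3 = 1/2
u ∧ w = 1/3 ∧ 1/2 = 1/3
w ∧ u = 1/2 ∧ 1/3 = 1/3
w ∧ w = 1/2 ∧ 1/2 = 1/2
(w ∧ w) ∨ w = 1/2 ∨ 1/2 = 1/2
(w ∧ u) ⊃ ((w ∧ w) ∨ w) = 1/3 ⊃ 1/2 = 1
(u ∧ w) ∨ ((w ∧ u) ⊃ ((w ∧ w) ∨ w)) = 1/3 ∨ 1 = 1
(¬w ∨ (u ∨ u)) ∨ ((u ∧ w) ∨ ((w ∧ u) ⊃ ((w ∧ w) ∨ w))) = 1/2 ∨ 1 = 1
¬u = ¬1/3 = 2/3
v ⊃ v = 1/3 ⊃ 1/3 = 1
¬u ⊃ (v ⊃ v) = 2/3 ⊃ 1 = 1
u ∨ u = 1/3 ∨ 1/3 = 1/3
v ⊃ w = 1/3 ⊃ 1/2 = 1
(u ∨ u) ⊃ (v ⊃ w) = 1/3 ⊃ 1 = 1
(¬u ⊃ (v ⊃ v)) ⊃ ((u ∨ u) ⊃ (v ⊃ w)) = 1 ⊃ 1 = 1
¬u = ¬1/3 = 2/3
¬u ⊃ w = 2/3 ⊃ 1/2 = 5/6
u ∧ u = 1/3 ∧ 1/3 = 1/3
¬(u ∧ u) = ¬1/3 = 2/3
(¬u ⊃ w) ⊃ ¬(u ∧ u) = 5/6 ⊃ 2/3 = 5/6
¬((¬u ⊃ w) ⊃ ¬(u ∧ u)) = ¬5/6 = 1/6
((¬u ⊃ (v ⊃ v)) ⊃ ((u ∨ u) ⊃ (v ⊃ w))) ∨ ¬((¬u ⊃ w) ⊃ ¬(u ∧ u)) = 1 ∨ 1/6 = 1
((¬w ∨ (u ∨ u)) ∨ ((u ∧ w) ∨ ((w ∧ u) ⊃ ((w ∧ w) ∨ w)))) ∨ (((¬u ⊃ (v ⊃ v)) ⊃ ((u ∨ u) ⊃ (v ⊃ w))) ∨ ¬((¬u ⊃ w) ⊃ ¬(u ∧ u))) = 1 ∨ 1 = 1
u ∨ v = 1/3 ∨ 1/3 = 1/3
v ⊃ w = 1/3 ⊃ 1/2 = 1
(u ∨ v) ⊃ (v ⊃ w) = 1/3 ⊃ 1 = 1
u ⊃ v = 1/3 ⊃ 1/3 = 1
v ∨ (u ⊃ v) = 1/3 ∨ 1 = 1
((u ∨ v) ⊃ (v ⊃ w)) ∧ (v ∨ (u ⊃ v)) = 1 ∧ 1 = 1
v ∨ u = 1/3 ∨ 1/3 = 1/3
(v ∨ u) ⊃ w = 1/3 ⊃ 1/2 = 1
v ∧ w = 1/3 ∧ 1/2 = 1/3
((v ∨ u) ⊃ w) ∨ (v ∧ w) = 1 ∨ 1/3 = 1
¬(((v ∨ u) ⊃ w) ∨ (v ∧ w)) = ¬1 = 0
(((u ∨ v) ⊃ (v ⊃ w)) ∧ (v ∨ (u ⊃ v))) ∨ ¬(((v ∨ u) ⊃ w) ∨ (v ∧ w)) = 1 ∨ 0 = 1
v ∨ w = 1/3 ∨ 1/2 = 1/2
v ∨ (v ∨ w) = 1/3 ∨ 1/2 = 1/2
(v ∨ (v ∨ w)) ∧ u = 1/2 ∧ 1/3 = 1/3
¬u = ¬1/3 = 2/3
¬u = ¬1/3 = 2/3
¬v = ¬1/3 = 2/3
¬w = ¬1/2 = 1/2
¬v ∧ ¬w = 2/3 ∧ 1/2 = 1/2
¬u ⊃ (¬v ∧ ¬w) = 2/3 ⊃ 1/2 = 5/6
¬u ⊃ (¬u ⊃ (¬v ∧ ¬w)) = 2/3 ⊃ 5/6 = 1
((v ∨ (v ∨ w)) ∧ u) ∧ (¬u ⊃ (¬u ⊃ (¬v ∧ ¬w))) = 1/3 ∧ 1 = 1/3
((((u ∨ v) ⊃ (v ⊃ w)) ∧ (v ∨ (u ⊃ v))) ∨ ¬(((v ∨ u) ⊃ w) ∨ (v ∧ w))) ⊃ (((v ∨ (v ∨ w)) ∧ u) ∧ (¬u ⊃ (¬u ⊃ (¬v ∧ ¬w)))) = 1 ⊃ 1/3 = 1/3
(((¬w ∨ (u ∨ u)) ∨ ((u ∧ w) ∨ ((w ∧ u) ⊃ ((w ∧ w) ∨ w)))) ∨ (((¬u ⊃ (v ⊃ v)) ⊃ ((u ∨ u) ⊃ (v ⊃ w))) ∨ ¬((¬u ⊃ w) ⊃ ¬(u ∧ u)))) ⊃ (((((u ∨ v) ⊃ (v ⊃ w)) ∧ (v ∨ (u ⊃ v))) ∨ ¬(((v ∨ u) ⊃ w) ∨ (v ∧ w))) ⊃ (((v ∨ (v ∨ w)) ∧ u) ∧ (¬u ⊃ (¬u ⊃ (¬v ∧ ¬w))))) = 1 ⊃ 1/3 = 1/3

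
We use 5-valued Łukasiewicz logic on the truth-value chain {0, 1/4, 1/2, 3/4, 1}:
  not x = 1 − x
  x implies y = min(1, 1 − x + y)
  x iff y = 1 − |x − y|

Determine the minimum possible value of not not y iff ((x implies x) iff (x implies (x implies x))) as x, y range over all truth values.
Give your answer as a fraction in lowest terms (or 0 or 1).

0

Take x = 0, y = 0:
not y = not 0 = 1
not not y = not 1 = 0
x implies x = 0 implies 0 = 1
x implies x = 0 implies 0 = 1
x implies (x implies x) = 0 implies 1 = 1
(x implies x) iff (x implies (x implies x)) = 1 iff 1 = 1
not not y iff ((x implies x) iff (x implies (x implies x))) = 0 iff 1 = 0
No assignment yields a value below 0, so this is the minimum.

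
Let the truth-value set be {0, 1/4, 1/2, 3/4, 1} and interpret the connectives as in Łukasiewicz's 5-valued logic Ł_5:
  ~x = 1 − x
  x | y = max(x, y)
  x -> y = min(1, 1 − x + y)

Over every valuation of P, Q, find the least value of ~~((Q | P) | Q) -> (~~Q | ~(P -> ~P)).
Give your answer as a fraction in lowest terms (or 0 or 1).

Take P = 1/2, Q = 0:
Q | P = 0 | 1/2 = 1/2
(Q | P) | Q = 1/2 | 0 = 1/2
~((Q | P) | Q) = ~1/2 = 1/2
~~((Q | P) | Q) = ~1/2 = 1/2
~Q = ~0 = 1
~~Q = ~1 = 0
~P = ~1/2 = 1/2
P -> ~P = 1/2 -> 1/2 = 1
~(P -> ~P) = ~1 = 0
~~Q | ~(P -> ~P) = 0 | 0 = 0
~~((Q | P) | Q) -> (~~Q | ~(P -> ~P)) = 1/2 -> 0 = 1/2
No assignment yields a value below 1/2, so this is the minimum.

1/2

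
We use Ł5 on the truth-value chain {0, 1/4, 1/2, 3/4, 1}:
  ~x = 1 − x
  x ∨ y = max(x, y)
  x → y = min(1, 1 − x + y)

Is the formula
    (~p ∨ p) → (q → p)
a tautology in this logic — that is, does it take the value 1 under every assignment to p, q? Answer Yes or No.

Counterexample: take p = 0, q = 1/4.
~p = ~0 = 1
~p ∨ p = 1 ∨ 0 = 1
q → p = 1/4 → 0 = 3/4
(~p ∨ p) → (q → p) = 1 → 3/4 = 3/4
This gives 3/4 ≠ 1.

No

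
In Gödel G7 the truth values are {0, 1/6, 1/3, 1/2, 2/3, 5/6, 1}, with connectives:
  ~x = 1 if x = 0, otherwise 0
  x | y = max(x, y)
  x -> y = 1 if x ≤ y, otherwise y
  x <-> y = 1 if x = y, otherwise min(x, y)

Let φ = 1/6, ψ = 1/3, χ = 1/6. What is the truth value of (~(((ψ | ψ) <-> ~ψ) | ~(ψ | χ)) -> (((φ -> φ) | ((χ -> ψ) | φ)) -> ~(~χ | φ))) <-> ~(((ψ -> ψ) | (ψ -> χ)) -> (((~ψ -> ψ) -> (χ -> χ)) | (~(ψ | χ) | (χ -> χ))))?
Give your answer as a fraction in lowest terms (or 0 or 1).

ψ | ψ = 1/3 | 1/3 = 1/3
~ψ = ~1/3 = 0
(ψ | ψ) <-> ~ψ = 1/3 <-> 0 = 0
ψ | χ = 1/3 | 1/6 = 1/3
~(ψ | χ) = ~1/3 = 0
((ψ | ψ) <-> ~ψ) | ~(ψ | χ) = 0 | 0 = 0
~(((ψ | ψ) <-> ~ψ) | ~(ψ | χ)) = ~0 = 1
φ -> φ = 1/6 -> 1/6 = 1
χ -> ψ = 1/6 -> 1/3 = 1
(χ -> ψ) | φ = 1 | 1/6 = 1
(φ -> φ) | ((χ -> ψ) | φ) = 1 | 1 = 1
~χ = ~1/6 = 0
~χ | φ = 0 | 1/6 = 1/6
~(~χ | φ) = ~1/6 = 0
((φ -> φ) | ((χ -> ψ) | φ)) -> ~(~χ | φ) = 1 -> 0 = 0
~(((ψ | ψ) <-> ~ψ) | ~(ψ | χ)) -> (((φ -> φ) | ((χ -> ψ) | φ)) -> ~(~χ | φ)) = 1 -> 0 = 0
ψ -> ψ = 1/3 -> 1/3 = 1
ψ -> χ = 1/3 -> 1/6 = 1/6
(ψ -> ψ) | (ψ -> χ) = 1 | 1/6 = 1
~ψ = ~1/3 = 0
~ψ -> ψ = 0 -> 1/3 = 1
χ -> χ = 1/6 -> 1/6 = 1
(~ψ -> ψ) -> (χ -> χ) = 1 -> 1 = 1
ψ | χ = 1/3 | 1/6 = 1/3
~(ψ | χ) = ~1/3 = 0
χ -> χ = 1/6 -> 1/6 = 1
~(ψ | χ) | (χ -> χ) = 0 | 1 = 1
((~ψ -> ψ) -> (χ -> χ)) | (~(ψ | χ) | (χ -> χ)) = 1 | 1 = 1
((ψ -> ψ) | (ψ -> χ)) -> (((~ψ -> ψ) -> (χ -> χ)) | (~(ψ | χ) | (χ -> χ))) = 1 -> 1 = 1
~(((ψ -> ψ) | (ψ -> χ)) -> (((~ψ -> ψ) -> (χ -> χ)) | (~(ψ | χ) | (χ -> χ)))) = ~1 = 0
(~(((ψ | ψ) <-> ~ψ) | ~(ψ | χ)) -> (((φ -> φ) | ((χ -> ψ) | φ)) -> ~(~χ | φ))) <-> ~(((ψ -> ψ) | (ψ -> χ)) -> (((~ψ -> ψ) -> (χ -> χ)) | (~(ψ | χ) | (χ -> χ)))) = 0 <-> 0 = 1

1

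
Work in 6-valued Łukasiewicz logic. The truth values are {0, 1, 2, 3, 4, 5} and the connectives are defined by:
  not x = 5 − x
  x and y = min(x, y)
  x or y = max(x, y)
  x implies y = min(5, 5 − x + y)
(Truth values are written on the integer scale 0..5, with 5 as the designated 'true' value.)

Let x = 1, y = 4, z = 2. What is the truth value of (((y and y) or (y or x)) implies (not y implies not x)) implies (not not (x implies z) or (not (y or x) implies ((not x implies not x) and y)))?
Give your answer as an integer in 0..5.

y and y = 4 and 4 = 4
y or x = 4 or 1 = 4
(y and y) or (y or x) = 4 or 4 = 4
not y = not 4 = 1
not x = not 1 = 4
not y implies not x = 1 implies 4 = 5
((y and y) or (y or x)) implies (not y implies not x) = 4 implies 5 = 5
x implies z = 1 implies 2 = 5
not (x implies z) = not 5 = 0
not not (x implies z) = not 0 = 5
y or x = 4 or 1 = 4
not (y or x) = not 4 = 1
not x = not 1 = 4
not x = not 1 = 4
not x implies not x = 4 implies 4 = 5
(not x implies not x) and y = 5 and 4 = 4
not (y or x) implies ((not x implies not x) and y) = 1 implies 4 = 5
not not (x implies z) or (not (y or x) implies ((not x implies not x) and y)) = 5 or 5 = 5
(((y and y) or (y or x)) implies (not y implies not x)) implies (not not (x implies z) or (not (y or x) implies ((not x implies not x) and y))) = 5 implies 5 = 5

5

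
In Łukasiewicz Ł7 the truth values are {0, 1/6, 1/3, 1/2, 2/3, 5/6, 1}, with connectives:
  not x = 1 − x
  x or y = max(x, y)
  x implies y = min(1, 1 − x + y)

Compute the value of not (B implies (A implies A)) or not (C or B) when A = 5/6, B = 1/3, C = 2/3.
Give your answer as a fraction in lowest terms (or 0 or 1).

1/3

A implies A = 5/6 implies 5/6 = 1
B implies (A implies A) = 1/3 implies 1 = 1
not (B implies (A implies A)) = not 1 = 0
C or B = 2/3 or 1/3 = 2/3
not (C or B) = not 2/3 = 1/3
not (B implies (A implies A)) or not (C or B) = 0 or 1/3 = 1/3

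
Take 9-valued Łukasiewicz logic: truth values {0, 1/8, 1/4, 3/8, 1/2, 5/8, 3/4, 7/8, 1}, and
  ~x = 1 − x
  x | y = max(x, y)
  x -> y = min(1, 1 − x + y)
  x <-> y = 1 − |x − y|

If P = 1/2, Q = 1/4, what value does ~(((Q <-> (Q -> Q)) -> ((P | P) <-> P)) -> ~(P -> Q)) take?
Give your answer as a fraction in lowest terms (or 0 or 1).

3/4

Q -> Q = 1/4 -> 1/4 = 1
Q <-> (Q -> Q) = 1/4 <-> 1 = 1/4
P | P = 1/2 | 1/2 = 1/2
(P | P) <-> P = 1/2 <-> 1/2 = 1
(Q <-> (Q -> Q)) -> ((P | P) <-> P) = 1/4 -> 1 = 1
P -> Q = 1/2 -> 1/4 = 3/4
~(P -> Q) = ~3/4 = 1/4
((Q <-> (Q -> Q)) -> ((P | P) <-> P)) -> ~(P -> Q) = 1 -> 1/4 = 1/4
~(((Q <-> (Q -> Q)) -> ((P | P) <-> P)) -> ~(P -> Q)) = ~1/4 = 3/4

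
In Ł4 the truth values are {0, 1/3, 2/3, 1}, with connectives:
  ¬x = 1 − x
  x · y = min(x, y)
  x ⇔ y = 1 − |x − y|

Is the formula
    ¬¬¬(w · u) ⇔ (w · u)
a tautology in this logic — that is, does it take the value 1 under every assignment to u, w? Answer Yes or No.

Counterexample: take u = 0, w = 0.
w · u = 0 · 0 = 0
¬(w · u) = ¬0 = 1
¬¬(w · u) = ¬1 = 0
¬¬¬(w · u) = ¬0 = 1
w · u = 0 · 0 = 0
¬¬¬(w · u) ⇔ (w · u) = 1 ⇔ 0 = 0
This gives 0 ≠ 1.

No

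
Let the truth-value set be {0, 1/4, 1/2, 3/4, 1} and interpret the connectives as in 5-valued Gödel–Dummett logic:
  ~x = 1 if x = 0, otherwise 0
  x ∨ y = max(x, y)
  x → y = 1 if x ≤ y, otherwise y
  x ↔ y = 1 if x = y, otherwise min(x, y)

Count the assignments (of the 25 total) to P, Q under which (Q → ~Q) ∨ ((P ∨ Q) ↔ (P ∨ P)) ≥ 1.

value 1: 15 assignments (counts)
value 3/4: 1 assignment
value 1/2: 2 assignments
value 1/4: 3 assignments
value 0: 4 assignments
So 15 of the 25 assignments meet the threshold.

15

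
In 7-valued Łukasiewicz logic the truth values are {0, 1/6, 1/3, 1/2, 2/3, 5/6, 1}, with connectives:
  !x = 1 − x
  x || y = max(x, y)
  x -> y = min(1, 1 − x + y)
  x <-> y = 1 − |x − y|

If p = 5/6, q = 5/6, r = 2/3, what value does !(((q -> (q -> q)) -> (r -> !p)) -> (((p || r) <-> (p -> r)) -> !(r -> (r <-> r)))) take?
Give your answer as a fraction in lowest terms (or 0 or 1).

1/2

q -> q = 5/6 -> 5/6 = 1
q -> (q -> q) = 5/6 -> 1 = 1
!p = !5/6 = 1/6
r -> !p = 2/3 -> 1/6 = 1/2
(q -> (q -> q)) -> (r -> !p) = 1 -> 1/2 = 1/2
p || r = 5/6 || 2/3 = 5/6
p -> r = 5/6 -> 2/3 = 5/6
(p || r) <-> (p -> r) = 5/6 <-> 5/6 = 1
r <-> r = 2/3 <-> 2/3 = 1
r -> (r <-> r) = 2/3 -> 1 = 1
!(r -> (r <-> r)) = !1 = 0
((p || r) <-> (p -> r)) -> !(r -> (r <-> r)) = 1 -> 0 = 0
((q -> (q -> q)) -> (r -> !p)) -> (((p || r) <-> (p -> r)) -> !(r -> (r <-> r))) = 1/2 -> 0 = 1/2
!(((q -> (q -> q)) -> (r -> !p)) -> (((p || r) <-> (p -> r)) -> !(r -> (r <-> r)))) = !1/2 = 1/2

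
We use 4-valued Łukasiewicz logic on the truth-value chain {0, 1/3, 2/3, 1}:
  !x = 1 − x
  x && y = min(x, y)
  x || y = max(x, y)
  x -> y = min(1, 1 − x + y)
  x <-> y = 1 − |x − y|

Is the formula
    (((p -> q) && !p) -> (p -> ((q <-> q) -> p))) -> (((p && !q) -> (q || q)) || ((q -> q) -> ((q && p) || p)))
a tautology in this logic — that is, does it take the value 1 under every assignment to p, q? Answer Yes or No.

Counterexample: take p = 1/3, q = 0.
p -> q = 1/3 -> 0 = 2/3
!p = !1/3 = 2/3
(p -> q) && !p = 2/3 && 2/3 = 2/3
q <-> q = 0 <-> 0 = 1
(q <-> q) -> p = 1 -> 1/3 = 1/3
p -> ((q <-> q) -> p) = 1/3 -> 1/3 = 1
((p -> q) && !p) -> (p -> ((q <-> q) -> p)) = 2/3 -> 1 = 1
!q = !0 = 1
p && !q = 1/3 && 1 = 1/3
q || q = 0 || 0 = 0
(p && !q) -> (q || q) = 1/3 -> 0 = 2/3
q -> q = 0 -> 0 = 1
q && p = 0 && 1/3 = 0
(q && p) || p = 0 || 1/3 = 1/3
(q -> q) -> ((q && p) || p) = 1 -> 1/3 = 1/3
((p && !q) -> (q || q)) || ((q -> q) -> ((q && p) || p)) = 2/3 || 1/3 = 2/3
(((p -> q) && !p) -> (p -> ((q <-> q) -> p))) -> (((p && !q) -> (q || q)) || ((q -> q) -> ((q && p) || p))) = 1 -> 2/3 = 2/3
This gives 2/3 ≠ 1.

No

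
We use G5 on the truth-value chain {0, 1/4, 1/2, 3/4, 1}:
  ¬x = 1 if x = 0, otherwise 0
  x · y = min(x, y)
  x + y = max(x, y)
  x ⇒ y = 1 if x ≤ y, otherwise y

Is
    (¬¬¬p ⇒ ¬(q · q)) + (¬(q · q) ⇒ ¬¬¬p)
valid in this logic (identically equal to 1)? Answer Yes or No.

At p = 1, q = 3/4, for instance:
¬p = ¬1 = 0
¬¬p = ¬0 = 1
¬¬¬p = ¬1 = 0
q · q = 3/4 · 3/4 = 3/4
¬(q · q) = ¬3/4 = 0
¬¬¬p ⇒ ¬(q · q) = 0 ⇒ 0 = 1
¬(q · q) ⇒ ¬¬¬p = 0 ⇒ 0 = 1
(¬¬¬p ⇒ ¬(q · q)) + (¬(q · q) ⇒ ¬¬¬p) = 1 + 1 = 1
and checking the remaining 24 assignments likewise gives ≥ 1 in every case.

Yes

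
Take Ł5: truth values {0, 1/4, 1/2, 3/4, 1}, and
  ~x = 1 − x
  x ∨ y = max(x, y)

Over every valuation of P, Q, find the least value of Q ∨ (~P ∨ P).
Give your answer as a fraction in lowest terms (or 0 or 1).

Take P = 1/2, Q = 0:
~P = ~1/2 = 1/2
~P ∨ P = 1/2 ∨ 1/2 = 1/2
Q ∨ (~P ∨ P) = 0 ∨ 1/2 = 1/2
No assignment yields a value below 1/2, so this is the minimum.

1/2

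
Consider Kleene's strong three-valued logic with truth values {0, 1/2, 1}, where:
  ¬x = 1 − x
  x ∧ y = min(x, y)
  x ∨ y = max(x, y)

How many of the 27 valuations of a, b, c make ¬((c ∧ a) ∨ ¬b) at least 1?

5

value 1: 5 assignments (counts)
value 1/2: 11 assignments
value 0: 11 assignments
So 5 of the 27 assignments meet the threshold.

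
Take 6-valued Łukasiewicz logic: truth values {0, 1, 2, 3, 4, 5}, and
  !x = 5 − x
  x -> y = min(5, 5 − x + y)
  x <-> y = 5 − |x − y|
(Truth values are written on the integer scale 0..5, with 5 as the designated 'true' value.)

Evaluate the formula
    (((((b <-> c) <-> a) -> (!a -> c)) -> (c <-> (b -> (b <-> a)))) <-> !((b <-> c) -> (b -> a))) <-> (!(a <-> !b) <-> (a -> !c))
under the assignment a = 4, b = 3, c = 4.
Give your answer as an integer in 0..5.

b <-> c = 3 <-> 4 = 4
(b <-> c) <-> a = 4 <-> 4 = 5
!a = !4 = 1
!a -> c = 1 -> 4 = 5
((b <-> c) <-> a) -> (!a -> c) = 5 -> 5 = 5
b <-> a = 3 <-> 4 = 4
b -> (b <-> a) = 3 -> 4 = 5
c <-> (b -> (b <-> a)) = 4 <-> 5 = 4
(((b <-> c) <-> a) -> (!a -> c)) -> (c <-> (b -> (b <-> a))) = 5 -> 4 = 4
b <-> c = 3 <-> 4 = 4
b -> a = 3 -> 4 = 5
(b <-> c) -> (b -> a) = 4 -> 5 = 5
!((b <-> c) -> (b -> a)) = !5 = 0
((((b <-> c) <-> a) -> (!a -> c)) -> (c <-> (b -> (b <-> a)))) <-> !((b <-> c) -> (b -> a)) = 4 <-> 0 = 1
!b = !3 = 2
a <-> !b = 4 <-> 2 = 3
!(a <-> !b) = !3 = 2
!c = !4 = 1
a -> !c = 4 -> 1 = 2
!(a <-> !b) <-> (a -> !c) = 2 <-> 2 = 5
(((((b <-> c) <-> a) -> (!a -> c)) -> (c <-> (b -> (b <-> a)))) <-> !((b <-> c) -> (b -> a))) <-> (!(a <-> !b) <-> (a -> !c)) = 1 <-> 5 = 1

1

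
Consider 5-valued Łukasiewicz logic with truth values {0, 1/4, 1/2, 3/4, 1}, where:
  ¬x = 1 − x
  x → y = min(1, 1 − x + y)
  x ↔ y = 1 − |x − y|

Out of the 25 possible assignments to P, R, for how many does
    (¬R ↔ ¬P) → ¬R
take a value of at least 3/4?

value 1: 13 assignments (counts)
value 3/4: 5 assignments (counts)
value 1/2: 4 assignments
value 1/4: 2 assignments
value 0: 1 assignment
So 18 of the 25 assignments meet the threshold.

18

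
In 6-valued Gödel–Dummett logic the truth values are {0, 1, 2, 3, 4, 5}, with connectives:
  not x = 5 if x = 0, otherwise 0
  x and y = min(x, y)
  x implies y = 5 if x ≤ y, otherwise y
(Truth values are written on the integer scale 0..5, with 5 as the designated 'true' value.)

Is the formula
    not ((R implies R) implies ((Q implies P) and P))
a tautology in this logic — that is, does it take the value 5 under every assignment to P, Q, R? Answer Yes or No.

Counterexample: take P = 1, Q = 0, R = 0.
R implies R = 0 implies 0 = 5
Q implies P = 0 implies 1 = 5
(Q implies P) and P = 5 and 1 = 1
(R implies R) implies ((Q implies P) and P) = 5 implies 1 = 1
not ((R implies R) implies ((Q implies P) and P)) = not 1 = 0
This gives 0 ≠ 5.

No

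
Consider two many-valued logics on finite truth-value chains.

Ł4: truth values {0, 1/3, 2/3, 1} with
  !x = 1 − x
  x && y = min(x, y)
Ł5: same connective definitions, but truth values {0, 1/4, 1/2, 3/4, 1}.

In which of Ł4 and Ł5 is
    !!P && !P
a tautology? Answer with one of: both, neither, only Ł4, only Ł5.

In Ł4: at P = 0 the value is 0 — not a tautology.
In Ł5: at P = 0 the value is 0 — not a tautology.

neither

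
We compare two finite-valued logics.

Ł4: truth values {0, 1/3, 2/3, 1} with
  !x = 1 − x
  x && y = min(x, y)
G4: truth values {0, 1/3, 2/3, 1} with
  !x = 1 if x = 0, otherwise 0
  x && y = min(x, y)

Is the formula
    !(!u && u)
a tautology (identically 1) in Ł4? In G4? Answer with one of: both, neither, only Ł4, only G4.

In Ł4: at u = 1/3 the value is 2/3 — not a tautology.
In G4: every assignment gives 1 — tautology.

only G4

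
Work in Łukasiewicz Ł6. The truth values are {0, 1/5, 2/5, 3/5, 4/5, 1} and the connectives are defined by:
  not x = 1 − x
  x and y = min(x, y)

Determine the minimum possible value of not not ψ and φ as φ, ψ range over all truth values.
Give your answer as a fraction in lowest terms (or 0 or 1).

0

Take φ = 0, ψ = 0:
not ψ = not 0 = 1
not not ψ = not 1 = 0
not not ψ and φ = 0 and 0 = 0
No assignment yields a value below 0, so this is the minimum.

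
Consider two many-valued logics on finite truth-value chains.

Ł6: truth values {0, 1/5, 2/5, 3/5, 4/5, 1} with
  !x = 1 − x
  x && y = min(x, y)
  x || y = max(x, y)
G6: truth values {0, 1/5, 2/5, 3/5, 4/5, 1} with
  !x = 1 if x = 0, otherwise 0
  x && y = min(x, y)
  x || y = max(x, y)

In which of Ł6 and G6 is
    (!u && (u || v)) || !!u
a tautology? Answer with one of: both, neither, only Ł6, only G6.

In Ł6: at u = 0, v = 0 the value is 0 — not a tautology.
In G6: at u = 0, v = 0 the value is 0 — not a tautology.

neither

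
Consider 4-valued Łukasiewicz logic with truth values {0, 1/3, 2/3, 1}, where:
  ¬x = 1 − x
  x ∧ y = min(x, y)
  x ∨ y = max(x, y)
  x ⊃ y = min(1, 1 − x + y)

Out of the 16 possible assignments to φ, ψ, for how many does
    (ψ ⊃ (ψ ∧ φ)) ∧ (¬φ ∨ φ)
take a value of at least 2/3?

φ = 0, ψ = 0 ↦ 1  ≥
φ = 0, ψ = 1/3 ↦ 2/3  ≥
φ = 0, ψ = 2/3 ↦ 1/3  <
φ = 0, ψ = 1 ↦ 0  <
φ = 1/3, ψ = 0 ↦ 2/3  ≥
φ = 1/3, ψ = 1/3 ↦ 2/3  ≥
φ = 1/3, ψ = 2/3 ↦ 2/3  ≥
φ = 1/3, ψ = 1 ↦ 1/3  <
φ = 2/3, ψ = 0 ↦ 2/3  ≥
φ = 2/3, ψ = 1/3 ↦ 2/3  ≥
φ = 2/3, ψ = 2/3 ↦ 2/3  ≥
φ = 2/3, ψ = 1 ↦ 2/3  ≥
φ = 1, ψ = 0 ↦ 1  ≥
φ = 1, ψ = 1/3 ↦ 1  ≥
φ = 1, ψ = 2/3 ↦ 1  ≥
φ = 1, ψ = 1 ↦ 1  ≥
So 13 of the 16 assignments meet the threshold.

13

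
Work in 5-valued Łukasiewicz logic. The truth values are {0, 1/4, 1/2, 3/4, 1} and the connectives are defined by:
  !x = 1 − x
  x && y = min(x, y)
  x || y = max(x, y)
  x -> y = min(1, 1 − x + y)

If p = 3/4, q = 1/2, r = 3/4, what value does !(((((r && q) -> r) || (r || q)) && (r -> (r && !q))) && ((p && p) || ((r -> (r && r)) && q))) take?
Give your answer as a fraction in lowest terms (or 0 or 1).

1/4

r && q = 3/4 && 1/2 = 1/2
(r && q) -> r = 1/2 -> 3/4 = 1
r || q = 3/4 || 1/2 = 3/4
((r && q) -> r) || (r || q) = 1 || 3/4 = 1
!q = !1/2 = 1/2
r && !q = 3/4 && 1/2 = 1/2
r -> (r && !q) = 3/4 -> 1/2 = 3/4
(((r && q) -> r) || (r || q)) && (r -> (r && !q)) = 1 && 3/4 = 3/4
p && p = 3/4 && 3/4 = 3/4
r && r = 3/4 && 3/4 = 3/4
r -> (r && r) = 3/4 -> 3/4 = 1
(r -> (r && r)) && q = 1 && 1/2 = 1/2
(p && p) || ((r -> (r && r)) && q) = 3/4 || 1/2 = 3/4
((((r && q) -> r) || (r || q)) && (r -> (r && !q))) && ((p && p) || ((r -> (r && r)) && q)) = 3/4 && 3/4 = 3/4
!(((((r && q) -> r) || (r || q)) && (r -> (r && !q))) && ((p && p) || ((r -> (r && r)) && q))) = !3/4 = 1/4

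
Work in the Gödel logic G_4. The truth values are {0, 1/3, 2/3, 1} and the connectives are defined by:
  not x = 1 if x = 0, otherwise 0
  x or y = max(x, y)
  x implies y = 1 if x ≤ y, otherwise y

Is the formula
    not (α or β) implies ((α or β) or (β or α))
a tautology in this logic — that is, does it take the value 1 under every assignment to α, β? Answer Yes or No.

No

Counterexample: take α = 0, β = 0.
α or β = 0 or 0 = 0
not (α or β) = not 0 = 1
β or α = 0 or 0 = 0
(α or β) or (β or α) = 0 or 0 = 0
not (α or β) implies ((α or β) or (β or α)) = 1 implies 0 = 0
This gives 0 ≠ 1.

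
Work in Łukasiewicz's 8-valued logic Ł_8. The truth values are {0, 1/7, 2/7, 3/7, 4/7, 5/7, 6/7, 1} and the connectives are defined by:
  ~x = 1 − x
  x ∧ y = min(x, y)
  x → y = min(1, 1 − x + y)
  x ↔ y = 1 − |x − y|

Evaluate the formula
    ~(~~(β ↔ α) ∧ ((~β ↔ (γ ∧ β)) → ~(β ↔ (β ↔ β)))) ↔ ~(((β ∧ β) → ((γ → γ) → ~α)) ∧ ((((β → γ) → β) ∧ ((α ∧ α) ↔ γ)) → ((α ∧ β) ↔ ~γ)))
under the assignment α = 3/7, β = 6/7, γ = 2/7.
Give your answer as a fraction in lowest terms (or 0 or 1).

β ↔ α = 6/7 ↔ 3/7 = 4/7
~(β ↔ α) = ~4/7 = 3/7
~~(β ↔ α) = ~3/7 = 4/7
~β = ~6/7 = 1/7
γ ∧ β = 2/7 ∧ 6/7 = 2/7
~β ↔ (γ ∧ β) = 1/7 ↔ 2/7 = 6/7
β ↔ β = 6/7 ↔ 6/7 = 1
β ↔ (β ↔ β) = 6/7 ↔ 1 = 6/7
~(β ↔ (β ↔ β)) = ~6/7 = 1/7
(~β ↔ (γ ∧ β)) → ~(β ↔ (β ↔ β)) = 6/7 → 1/7 = 2/7
~~(β ↔ α) ∧ ((~β ↔ (γ ∧ β)) → ~(β ↔ (β ↔ β))) = 4/7 ∧ 2/7 = 2/7
~(~~(β ↔ α) ∧ ((~β ↔ (γ ∧ β)) → ~(β ↔ (β ↔ β)))) = ~2/7 = 5/7
β ∧ β = 6/7 ∧ 6/7 = 6/7
γ → γ = 2/7 → 2/7 = 1
~α = ~3/7 = 4/7
(γ → γ) → ~α = 1 → 4/7 = 4/7
(β ∧ β) → ((γ → γ) → ~α) = 6/7 → 4/7 = 5/7
β → γ = 6/7 → 2/7 = 3/7
(β → γ) → β = 3/7 → 6/7 = 1
α ∧ α = 3/7 ∧ 3/7 = 3/7
(α ∧ α) ↔ γ = 3/7 ↔ 2/7 = 6/7
((β → γ) → β) ∧ ((α ∧ α) ↔ γ) = 1 ∧ 6/7 = 6/7
α ∧ β = 3/7 ∧ 6/7 = 3/7
~γ = ~2/7 = 5/7
(α ∧ β) ↔ ~γ = 3/7 ↔ 5/7 = 5/7
(((β → γ) → β) ∧ ((α ∧ α) ↔ γ)) → ((α ∧ β) ↔ ~γ) = 6/7 → 5/7 = 6/7
((β ∧ β) → ((γ → γ) → ~α)) ∧ ((((β → γ) → β) ∧ ((α ∧ α) ↔ γ)) → ((α ∧ β) ↔ ~γ)) = 5/7 ∧ 6/7 = 5/7
~(((β ∧ β) → ((γ → γ) → ~α)) ∧ ((((β → γ) → β) ∧ ((α ∧ α) ↔ γ)) → ((α ∧ β) ↔ ~γ))) = ~5/7 = 2/7
~(~~(β ↔ α) ∧ ((~β ↔ (γ ∧ β)) → ~(β ↔ (β ↔ β)))) ↔ ~(((β ∧ β) → ((γ → γ) → ~α)) ∧ ((((β → γ) → β) ∧ ((α ∧ α) ↔ γ)) → ((α ∧ β) ↔ ~γ))) = 5/7 ↔ 2/7 = 4/7

4/7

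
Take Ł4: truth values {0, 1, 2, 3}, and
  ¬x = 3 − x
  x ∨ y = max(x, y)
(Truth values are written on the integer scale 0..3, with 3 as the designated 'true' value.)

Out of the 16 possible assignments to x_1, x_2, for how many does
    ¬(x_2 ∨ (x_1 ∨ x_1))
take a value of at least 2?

x_1 = 0, x_2 = 0 ↦ 3  ≥
x_1 = 0, x_2 = 1 ↦ 2  ≥
x_1 = 0, x_2 = 2 ↦ 1  <
x_1 = 0, x_2 = 3 ↦ 0  <
x_1 = 1, x_2 = 0 ↦ 2  ≥
x_1 = 1, x_2 = 1 ↦ 2  ≥
x_1 = 1, x_2 = 2 ↦ 1  <
x_1 = 1, x_2 = 3 ↦ 0  <
x_1 = 2, x_2 = 0 ↦ 1  <
x_1 = 2, x_2 = 1 ↦ 1  <
x_1 = 2, x_2 = 2 ↦ 1  <
x_1 = 2, x_2 = 3 ↦ 0  <
x_1 = 3, x_2 = 0 ↦ 0  <
x_1 = 3, x_2 = 1 ↦ 0  <
x_1 = 3, x_2 = 2 ↦ 0  <
x_1 = 3, x_2 = 3 ↦ 0  <
So 4 of the 16 assignments meet the threshold.

4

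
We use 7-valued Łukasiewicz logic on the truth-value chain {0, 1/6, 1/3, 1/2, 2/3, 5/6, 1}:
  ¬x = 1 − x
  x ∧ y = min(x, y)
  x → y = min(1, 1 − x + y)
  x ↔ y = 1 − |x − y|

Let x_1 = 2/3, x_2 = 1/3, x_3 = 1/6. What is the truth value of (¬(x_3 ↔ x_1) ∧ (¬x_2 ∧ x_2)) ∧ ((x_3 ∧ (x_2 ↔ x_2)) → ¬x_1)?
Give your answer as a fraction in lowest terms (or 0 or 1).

x_3 ↔ x_1 = 1/6 ↔ 2/3 = 1/2
¬(x_3 ↔ x_1) = ¬1/2 = 1/2
¬x_2 = ¬1/3 = 2/3
¬x_2 ∧ x_2 = 2/3 ∧ 1/3 = 1/3
¬(x_3 ↔ x_1) ∧ (¬x_2 ∧ x_2) = 1/2 ∧ 1/3 = 1/3
x_2 ↔ x_2 = 1/3 ↔ 1/3 = 1
x_3 ∧ (x_2 ↔ x_2) = 1/6 ∧ 1 = 1/6
¬x_1 = ¬2/3 = 1/3
(x_3 ∧ (x_2 ↔ x_2)) → ¬x_1 = 1/6 → 1/3 = 1
(¬(x_3 ↔ x_1) ∧ (¬x_2 ∧ x_2)) ∧ ((x_3 ∧ (x_2 ↔ x_2)) → ¬x_1) = 1/3 ∧ 1 = 1/3

1/3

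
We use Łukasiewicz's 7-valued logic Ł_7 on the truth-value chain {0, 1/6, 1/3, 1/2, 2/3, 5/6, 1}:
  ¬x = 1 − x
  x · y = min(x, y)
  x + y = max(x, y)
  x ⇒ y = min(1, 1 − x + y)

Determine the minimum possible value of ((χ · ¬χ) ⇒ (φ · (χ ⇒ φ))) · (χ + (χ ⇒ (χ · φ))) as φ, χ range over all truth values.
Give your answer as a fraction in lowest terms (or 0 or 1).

Take φ = 0, χ = 1/2:
¬χ = ¬1/2 = 1/2
χ · ¬χ = 1/2 · 1/2 = 1/2
χ ⇒ φ = 1/2 ⇒ 0 = 1/2
φ · (χ ⇒ φ) = 0 · 1/2 = 0
(χ · ¬χ) ⇒ (φ · (χ ⇒ φ)) = 1/2 ⇒ 0 = 1/2
χ · φ = 1/2 · 0 = 0
χ ⇒ (χ · φ) = 1/2 ⇒ 0 = 1/2
χ + (χ ⇒ (χ · φ)) = 1/2 + 1/2 = 1/2
((χ · ¬χ) ⇒ (φ · (χ ⇒ φ))) · (χ + (χ ⇒ (χ · φ))) = 1/2 · 1/2 = 1/2
No assignment yields a value below 1/2, so this is the minimum.

1/2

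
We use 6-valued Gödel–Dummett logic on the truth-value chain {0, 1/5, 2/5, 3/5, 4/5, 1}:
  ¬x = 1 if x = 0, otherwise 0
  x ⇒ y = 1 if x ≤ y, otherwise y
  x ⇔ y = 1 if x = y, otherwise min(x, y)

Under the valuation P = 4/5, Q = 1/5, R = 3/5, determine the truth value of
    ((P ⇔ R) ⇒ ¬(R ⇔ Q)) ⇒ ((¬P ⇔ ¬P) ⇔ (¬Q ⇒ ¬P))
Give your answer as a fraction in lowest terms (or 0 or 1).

1

P ⇔ R = 4/5 ⇔ 3/5 = 3/5
R ⇔ Q = 3/5 ⇔ 1/5 = 1/5
¬(R ⇔ Q) = ¬1/5 = 0
(P ⇔ R) ⇒ ¬(R ⇔ Q) = 3/5 ⇒ 0 = 0
¬P = ¬4/5 = 0
¬P = ¬4/5 = 0
¬P ⇔ ¬P = 0 ⇔ 0 = 1
¬Q = ¬1/5 = 0
¬P = ¬4/5 = 0
¬Q ⇒ ¬P = 0 ⇒ 0 = 1
(¬P ⇔ ¬P) ⇔ (¬Q ⇒ ¬P) = 1 ⇔ 1 = 1
((P ⇔ R) ⇒ ¬(R ⇔ Q)) ⇒ ((¬P ⇔ ¬P) ⇔ (¬Q ⇒ ¬P)) = 0 ⇒ 1 = 1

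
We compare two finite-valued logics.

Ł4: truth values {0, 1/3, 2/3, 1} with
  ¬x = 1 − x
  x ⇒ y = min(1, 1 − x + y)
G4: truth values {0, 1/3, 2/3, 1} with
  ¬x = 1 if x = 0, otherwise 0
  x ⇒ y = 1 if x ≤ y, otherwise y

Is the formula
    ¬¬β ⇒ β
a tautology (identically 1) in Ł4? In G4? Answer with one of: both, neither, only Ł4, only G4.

In Ł4: every assignment gives 1 — tautology.
In G4: at β = 1/3 the value is 1/3 — not a tautology.

only Ł4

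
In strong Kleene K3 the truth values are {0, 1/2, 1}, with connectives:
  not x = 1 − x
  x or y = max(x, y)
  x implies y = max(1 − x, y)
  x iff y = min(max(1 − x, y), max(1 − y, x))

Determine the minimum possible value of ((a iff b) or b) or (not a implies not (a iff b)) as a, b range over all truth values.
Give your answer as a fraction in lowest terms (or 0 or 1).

1/2

Take a = 0, b = 1/2:
a iff b = 0 iff 1/2 = 1/2
(a iff b) or b = 1/2 or 1/2 = 1/2
not a = not 0 = 1
a iff b = 0 iff 1/2 = 1/2
not (a iff b) = not 1/2 = 1/2
not a implies not (a iff b) = 1 implies 1/2 = 1/2
((a iff b) or b) or (not a implies not (a iff b)) = 1/2 or 1/2 = 1/2
No assignment yields a value below 1/2, so this is the minimum.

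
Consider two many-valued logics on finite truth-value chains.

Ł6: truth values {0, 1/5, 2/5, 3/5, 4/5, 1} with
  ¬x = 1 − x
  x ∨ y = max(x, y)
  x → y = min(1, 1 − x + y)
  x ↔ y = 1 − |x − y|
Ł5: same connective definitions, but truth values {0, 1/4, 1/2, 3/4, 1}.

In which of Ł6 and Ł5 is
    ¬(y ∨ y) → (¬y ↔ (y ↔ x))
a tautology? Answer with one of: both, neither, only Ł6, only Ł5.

neither

In Ł6: at x = 1/5, y = 0 the value is 4/5 — not a tautology.
In Ł5: at x = 1/4, y = 0 the value is 3/4 — not a tautology.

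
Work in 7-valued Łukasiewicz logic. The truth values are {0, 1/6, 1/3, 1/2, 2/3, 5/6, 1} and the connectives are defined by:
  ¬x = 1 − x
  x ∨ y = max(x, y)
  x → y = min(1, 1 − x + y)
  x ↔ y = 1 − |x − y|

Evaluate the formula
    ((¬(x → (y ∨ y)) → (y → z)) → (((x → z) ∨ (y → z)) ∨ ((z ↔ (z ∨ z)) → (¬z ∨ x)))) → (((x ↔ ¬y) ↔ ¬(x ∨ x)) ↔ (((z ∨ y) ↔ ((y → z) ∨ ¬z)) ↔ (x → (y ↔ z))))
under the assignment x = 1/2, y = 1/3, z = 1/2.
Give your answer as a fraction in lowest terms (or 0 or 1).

5/6

y ∨ y = 1/3 ∨ 1/3 = 1/3
x → (y ∨ y) = 1/2 → 1/3 = 5/6
¬(x → (y ∨ y)) = ¬5/6 = 1/6
y → z = 1/3 → 1/2 = 1
¬(x → (y ∨ y)) → (y → z) = 1/6 → 1 = 1
x → z = 1/2 → 1/2 = 1
y → z = 1/3 → 1/2 = 1
(x → z) ∨ (y → z) = 1 ∨ 1 = 1
z ∨ z = 1/2 ∨ 1/2 = 1/2
z ↔ (z ∨ z) = 1/2 ↔ 1/2 = 1
¬z = ¬1/2 = 1/2
¬z ∨ x = 1/2 ∨ 1/2 = 1/2
(z ↔ (z ∨ z)) → (¬z ∨ x) = 1 → 1/2 = 1/2
((x → z) ∨ (y → z)) ∨ ((z ↔ (z ∨ z)) → (¬z ∨ x)) = 1 ∨ 1/2 = 1
(¬(x → (y ∨ y)) → (y → z)) → (((x → z) ∨ (y → z)) ∨ ((z ↔ (z ∨ z)) → (¬z ∨ x))) = 1 → 1 = 1
¬y = ¬1/3 = 2/3
x ↔ ¬y = 1/2 ↔ 2/3 = 5/6
x ∨ x = 1/2 ∨ 1/2 = 1/2
¬(x ∨ x) = ¬1/2 = 1/2
(x ↔ ¬y) ↔ ¬(x ∨ x) = 5/6 ↔ 1/2 = 2/3
z ∨ y = 1/2 ∨ 1/3 = 1/2
y → z = 1/3 → 1/2 = 1
¬z = ¬1/2 = 1/2
(y → z) ∨ ¬z = 1 ∨ 1/2 = 1
(z ∨ y) ↔ ((y → z) ∨ ¬z) = 1/2 ↔ 1 = 1/2
y ↔ z = 1/3 ↔ 1/2 = 5/6
x → (y ↔ z) = 1/2 → 5/6 = 1
((z ∨ y) ↔ ((y → z) ∨ ¬z)) ↔ (x → (y ↔ z)) = 1/2 ↔ 1 = 1/2
((x ↔ ¬y) ↔ ¬(x ∨ x)) ↔ (((z ∨ y) ↔ ((y → z) ∨ ¬z)) ↔ (x → (y ↔ z))) = 2/3 ↔ 1/2 = 5/6
((¬(x → (y ∨ y)) → (y → z)) → (((x → z) ∨ (y → z)) ∨ ((z ↔ (z ∨ z)) → (¬z ∨ x)))) → (((x ↔ ¬y) ↔ ¬(x ∨ x)) ↔ (((z ∨ y) ↔ ((y → z) ∨ ¬z)) ↔ (x → (y ↔ z)))) = 1 → 5/6 = 5/6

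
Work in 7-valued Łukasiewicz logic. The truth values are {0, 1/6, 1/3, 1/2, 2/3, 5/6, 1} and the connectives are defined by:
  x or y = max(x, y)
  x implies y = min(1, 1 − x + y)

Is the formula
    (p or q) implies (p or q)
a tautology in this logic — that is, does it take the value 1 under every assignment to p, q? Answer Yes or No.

At p = 2/3, q = 5/6, for instance:
p or q = 2/3 or 5/6 = 5/6
(p or q) implies (p or q) = 5/6 implies 5/6 = 1
and checking the remaining 48 assignments likewise gives ≥ 1 in every case.

Yes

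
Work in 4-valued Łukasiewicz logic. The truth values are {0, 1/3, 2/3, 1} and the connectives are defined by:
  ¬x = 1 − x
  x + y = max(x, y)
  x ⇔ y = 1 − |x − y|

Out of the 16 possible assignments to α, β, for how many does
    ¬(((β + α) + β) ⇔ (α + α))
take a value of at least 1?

1

α = 0, β = 0 ↦ 0  <
α = 0, β = 1/3 ↦ 1/3  <
α = 0, β = 2/3 ↦ 2/3  <
α = 0, β = 1 ↦ 1  ≥
α = 1/3, β = 0 ↦ 0  <
α = 1/3, β = 1/3 ↦ 0  <
α = 1/3, β = 2/3 ↦ 1/3  <
α = 1/3, β = 1 ↦ 2/3  <
α = 2/3, β = 0 ↦ 0  <
α = 2/3, β = 1/3 ↦ 0  <
α = 2/3, β = 2/3 ↦ 0  <
α = 2/3, β = 1 ↦ 1/3  <
α = 1, β = 0 ↦ 0  <
α = 1, β = 1/3 ↦ 0  <
α = 1, β = 2/3 ↦ 0  <
α = 1, β = 1 ↦ 0  <
So 1 of the 16 assignments meets the threshold.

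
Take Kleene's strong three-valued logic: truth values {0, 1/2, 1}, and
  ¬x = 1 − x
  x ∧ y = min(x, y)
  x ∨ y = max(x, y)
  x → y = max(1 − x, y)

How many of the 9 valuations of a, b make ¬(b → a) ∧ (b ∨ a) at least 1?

1

a = 0, b = 0 ↦ 0  <
a = 0, b = 1/2 ↦ 1/2  <
a = 0, b = 1 ↦ 1  ≥
a = 1/2, b = 0 ↦ 0  <
a = 1/2, b = 1/2 ↦ 1/2  <
a = 1/2, b = 1 ↦ 1/2  <
a = 1, b = 0 ↦ 0  <
a = 1, b = 1/2 ↦ 0  <
a = 1, b = 1 ↦ 0  <
So 1 of the 9 assignments meets the threshold.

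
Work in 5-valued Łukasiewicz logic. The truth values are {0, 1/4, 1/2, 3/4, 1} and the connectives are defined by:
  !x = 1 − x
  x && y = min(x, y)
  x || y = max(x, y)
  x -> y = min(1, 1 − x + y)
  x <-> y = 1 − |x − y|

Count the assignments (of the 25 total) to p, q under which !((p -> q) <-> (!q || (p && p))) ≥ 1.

2

value 1: 2 assignments (counts)
value 3/4: 5 assignments
value 1/2: 7 assignments
value 1/4: 7 assignments
value 0: 4 assignments
So 2 of the 25 assignments meet the threshold.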